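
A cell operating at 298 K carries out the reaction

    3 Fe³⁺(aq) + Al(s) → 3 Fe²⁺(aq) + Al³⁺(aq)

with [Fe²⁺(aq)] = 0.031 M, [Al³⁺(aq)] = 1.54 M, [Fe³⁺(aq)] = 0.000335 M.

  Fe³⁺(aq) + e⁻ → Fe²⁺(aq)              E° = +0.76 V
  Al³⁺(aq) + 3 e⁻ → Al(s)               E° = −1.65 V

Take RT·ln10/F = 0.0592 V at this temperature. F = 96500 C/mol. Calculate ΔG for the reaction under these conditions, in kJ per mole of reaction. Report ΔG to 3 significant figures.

−663 kJ/mol

E°cell = +0.76 − (−1.65) = +2.41 V; the balanced reaction transfers n = 3 electrons.
Q = ([Fe²⁺(aq)]^3·[Al³⁺(aq)]) / [Fe³⁺(aq)]^3 = 1.22×10^6, so log Q = 6.086 and E = +2.41 − (0.0592/3)(6.086) = +2.2899 V.
Then ΔG = −nFE = −3 × 96500 × +2.2899 J/mol = −663 kJ/mol.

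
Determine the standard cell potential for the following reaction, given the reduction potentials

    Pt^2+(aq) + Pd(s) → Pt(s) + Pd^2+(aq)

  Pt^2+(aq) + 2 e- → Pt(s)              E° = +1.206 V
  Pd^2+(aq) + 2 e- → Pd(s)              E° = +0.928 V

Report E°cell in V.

Pt^2+(aq) gains electrons, so the Pt²⁺/Pt couple is the cathode; the Pd²⁺/Pd couple is the anode.
E°cell = E°(cathode) − E°(anode) = +1.206 − (+0.928) = +0.278 V.

+0.278 V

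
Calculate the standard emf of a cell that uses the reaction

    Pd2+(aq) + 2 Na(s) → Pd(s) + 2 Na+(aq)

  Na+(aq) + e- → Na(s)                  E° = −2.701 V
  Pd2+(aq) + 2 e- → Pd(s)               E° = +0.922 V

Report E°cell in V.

+3.623 V

Pd2+(aq) gains electrons, so the Pd²⁺/Pd couple is the cathode; the Na⁺/Na couple is the anode.
E°cell = E°(cathode) − E°(anode) = +0.922 − (−2.701) = +3.623 V.
The positive value indicates the reaction is spontaneous as written.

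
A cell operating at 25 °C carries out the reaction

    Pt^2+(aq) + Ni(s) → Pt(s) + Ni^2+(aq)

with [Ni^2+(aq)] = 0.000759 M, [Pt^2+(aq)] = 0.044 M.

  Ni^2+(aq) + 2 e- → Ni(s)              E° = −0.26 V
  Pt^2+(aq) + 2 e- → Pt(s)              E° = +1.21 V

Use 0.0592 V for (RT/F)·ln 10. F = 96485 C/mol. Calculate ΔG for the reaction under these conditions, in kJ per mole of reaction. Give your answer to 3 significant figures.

−294 kJ/mol

The standard cell potential is +1.21 − (−0.26) = +1.47 V, with n = 2 electrons in the balanced equation.
Here Q = [Ni^2+(aq)] / [Pt^2+(aq)] = 0.0173 (log Q = −1.763), giving E = +1.47 − (0.0592/2)·(−1.763) = +1.5222 V.
Finally ΔG = −nFE = −(2)(96485 C/mol)(+1.5222 V) = −294 kJ/mol.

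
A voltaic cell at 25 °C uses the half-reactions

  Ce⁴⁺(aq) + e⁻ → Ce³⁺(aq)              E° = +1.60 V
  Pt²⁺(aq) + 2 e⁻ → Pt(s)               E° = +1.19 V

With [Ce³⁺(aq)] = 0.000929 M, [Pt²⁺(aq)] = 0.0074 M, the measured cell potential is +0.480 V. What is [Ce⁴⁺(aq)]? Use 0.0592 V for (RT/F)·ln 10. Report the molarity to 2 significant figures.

0.0012 M

Ce⁴⁺/Ce³⁺ is the cathode (higher E°); E°cell = +1.60 − (+1.19) = +0.41 V with n = 2.
Rearranging E = E° − (0.0592/n)·log Q gives log Q = 2(+0.41 − (+0.480))/0.0592 = −2.365.
For 2 Ce⁴⁺(aq) + Pt(s) → 2 Ce³⁺(aq) + Pt²⁺(aq), the reaction quotient is Q = ([Ce³⁺(aq)]^2·[Pt²⁺(aq)]) / [Ce⁴⁺(aq)]^2.
Solving for the unknown gives log [Ce⁴⁺(aq)] = −2.915, so [Ce⁴⁺(aq)] ≈ 0.0012 M.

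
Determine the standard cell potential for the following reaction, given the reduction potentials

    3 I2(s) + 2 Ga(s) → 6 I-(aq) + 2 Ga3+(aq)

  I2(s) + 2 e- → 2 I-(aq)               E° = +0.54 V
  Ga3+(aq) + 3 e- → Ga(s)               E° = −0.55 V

+1.09 V

I2(s) gains electrons, so the I₂/I⁻ couple is the cathode; the Ga³⁺/Ga couple is the anode.
E°cell = E°(cathode) − E°(anode) = +0.54 − (−0.55) = +1.09 V.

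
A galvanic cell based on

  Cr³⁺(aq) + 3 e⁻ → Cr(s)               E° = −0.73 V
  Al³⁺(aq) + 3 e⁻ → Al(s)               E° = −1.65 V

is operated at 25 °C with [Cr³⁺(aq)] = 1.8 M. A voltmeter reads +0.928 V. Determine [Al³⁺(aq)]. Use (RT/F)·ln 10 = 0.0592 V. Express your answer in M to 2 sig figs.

Cr³⁺/Cr is the cathode (higher E°); E°cell = −0.73 − (−1.65) = +0.92 V with n = 3.
From the Nernst equation, log Q = n(E° − E)/0.0592 = 3·(+0.92 − (+0.928))/0.0592 = −0.405.
Balancing electrons gives Cr³⁺(aq) + Al(s) → Cr(s) + Al³⁺(aq); thus Q = [Al³⁺(aq)] / [Cr³⁺(aq)].
Solving for the unknown gives log [Al³⁺(aq)] = −0.150, so [Al³⁺(aq)] ≈ 0.71 M.

0.71 M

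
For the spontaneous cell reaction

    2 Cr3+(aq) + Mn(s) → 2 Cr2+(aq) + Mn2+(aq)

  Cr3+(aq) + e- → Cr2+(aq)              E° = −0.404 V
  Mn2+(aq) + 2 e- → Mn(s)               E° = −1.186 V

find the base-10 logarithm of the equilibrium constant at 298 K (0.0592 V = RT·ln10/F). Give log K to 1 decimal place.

log K = 26.4

The Cr³⁺/Cr²⁺ couple is reduced (cathode); E°cell = −0.404 − (−1.186) = +0.782 V with n = 2.
At equilibrium E = 0, so log K = nE°cell / 0.0592 = (2)(+0.782) / 0.0592 = 26.4.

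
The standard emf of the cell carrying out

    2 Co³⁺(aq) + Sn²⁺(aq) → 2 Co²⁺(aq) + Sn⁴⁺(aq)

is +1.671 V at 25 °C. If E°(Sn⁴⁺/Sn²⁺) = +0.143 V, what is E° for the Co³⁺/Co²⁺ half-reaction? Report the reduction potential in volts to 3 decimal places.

In the reaction as written the Co³⁺/Co²⁺ couple is reduced (cathode) and Sn⁴⁺/Sn²⁺ is oxidized (anode), so E°cell = E°(Co³⁺/Co²⁺) − E°(Sn⁴⁺/Sn²⁺).
E°(Co³⁺/Co²⁺) = E°cell + E°(anode) = +1.671 + (+0.143) = +1.814 V.

+1.814 V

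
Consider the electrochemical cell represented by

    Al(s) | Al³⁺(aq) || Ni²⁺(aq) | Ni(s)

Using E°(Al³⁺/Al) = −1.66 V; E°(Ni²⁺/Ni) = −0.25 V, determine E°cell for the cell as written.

+1.41 V

By convention the left-hand electrode in cell notation is the anode (oxidation) and the right-hand electrode is the cathode (reduction).
E°cell = E°(right) − E°(left) = −0.25 − (−1.66) = +1.41 V.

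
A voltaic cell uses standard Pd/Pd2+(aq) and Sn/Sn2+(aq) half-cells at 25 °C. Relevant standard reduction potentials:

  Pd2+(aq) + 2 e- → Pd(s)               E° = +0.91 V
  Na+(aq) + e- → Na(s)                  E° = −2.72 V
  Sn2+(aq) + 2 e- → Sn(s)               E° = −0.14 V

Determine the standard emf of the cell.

+1.05 V

Of the two couples in this cell, the one with the more positive reduction potential is reduced at the cathode: here that is Pd²⁺/Pd (+0.91 V); Sn²⁺/Sn (−0.14 V) is the anode.
E°cell = E°(cathode) − E°(anode) = +0.91 − (−0.14) = +1.05 V.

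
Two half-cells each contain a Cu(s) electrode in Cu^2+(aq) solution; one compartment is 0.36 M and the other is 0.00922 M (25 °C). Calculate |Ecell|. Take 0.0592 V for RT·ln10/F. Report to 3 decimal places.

For a concentration cell E°cell = 0, since both electrodes use the same couple.
The compartment with the higher Cu^2+(aq) concentration (0.36 M) acts as the cathode; ions are reduced there and produced at the dilute (0.00922 M) anode.
With n = 2, Ecell = −(0.0592/2)·log([dilute]/[conc]) = −(0.0592/2)·log(0.00922/0.36) = +0.047 V.

0.047 V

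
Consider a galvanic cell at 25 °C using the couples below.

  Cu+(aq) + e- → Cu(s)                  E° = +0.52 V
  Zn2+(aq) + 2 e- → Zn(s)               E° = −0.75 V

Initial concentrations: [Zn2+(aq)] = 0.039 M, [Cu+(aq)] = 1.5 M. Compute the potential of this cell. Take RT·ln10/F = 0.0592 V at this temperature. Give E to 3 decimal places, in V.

+1.322 V

Cu⁺/Cu is reduced (cathode, E° = +0.52 V) and Zn²⁺/Zn is oxidized (anode).
E°cell = E°cat − E°an = +0.52 − (−0.75) = +1.27 V; n = 2.
Balancing gives 2 Cu+(aq) + Zn(s) → 2 Cu(s) + Zn2+(aq); hence Q = [Zn2+(aq)] / [Cu+(aq)]^2 = 0.0173 (log Q = −1.761).
E = E° − (0.0592/n)·log Q = +1.27 − (0.0592/2)(−1.761) = +1.322 V.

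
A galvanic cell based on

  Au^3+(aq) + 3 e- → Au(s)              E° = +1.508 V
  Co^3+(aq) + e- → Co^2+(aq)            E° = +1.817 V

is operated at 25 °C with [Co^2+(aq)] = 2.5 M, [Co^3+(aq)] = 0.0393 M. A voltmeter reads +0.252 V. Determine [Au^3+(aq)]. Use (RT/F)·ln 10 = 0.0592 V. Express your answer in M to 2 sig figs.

0.0030 M

Co³⁺/Co²⁺ is the cathode (higher E°); E°cell = +1.817 − (+1.508) = +0.309 V with n = 3.
Rearranging E = E° − (0.0592/n)·log Q gives log Q = 3(+0.309 − (+0.252))/0.0592 = 2.889.
The balanced reaction is 3 Co^3+(aq) + Au(s) → 3 Co^2+(aq) + Au^3+(aq), so Q = ([Co^2+(aq)]^3·[Au^3+(aq)]) / [Co^3+(aq)]^3.
Isolating [Au^3+(aq)] in Q = 10^{2.889} yields log [Au^3+(aq)] = −2.522, i.e. 0.0030 M.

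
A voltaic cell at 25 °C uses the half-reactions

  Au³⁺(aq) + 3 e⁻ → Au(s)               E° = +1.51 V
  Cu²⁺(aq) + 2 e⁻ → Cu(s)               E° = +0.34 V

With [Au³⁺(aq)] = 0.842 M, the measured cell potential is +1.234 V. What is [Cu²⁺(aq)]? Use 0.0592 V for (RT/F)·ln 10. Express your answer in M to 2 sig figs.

0.0061 M

With Au³⁺/Au at the cathode and Cu²⁺/Cu at the anode, E°cell = +1.51 − (+0.34) = +1.17 V (n = 6).
Since E = E° − (0.0592/n)·log Q, log Q = n(E° − E)/0.0592 = −6.486.
The balanced reaction is 2 Au³⁺(aq) + 3 Cu(s) → 2 Au(s) + 3 Cu²⁺(aq), so Q = [Cu²⁺(aq)]^3 / [Au³⁺(aq)]^2.
Solving for the unknown gives log [Cu²⁺(aq)] = −2.212, so [Cu²⁺(aq)] ≈ 0.0061 M.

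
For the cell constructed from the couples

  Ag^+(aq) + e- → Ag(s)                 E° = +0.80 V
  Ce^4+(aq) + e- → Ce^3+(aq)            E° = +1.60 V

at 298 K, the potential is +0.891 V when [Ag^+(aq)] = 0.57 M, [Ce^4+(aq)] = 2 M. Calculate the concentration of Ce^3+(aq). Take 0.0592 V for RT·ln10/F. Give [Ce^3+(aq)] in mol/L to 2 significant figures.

0.10 M

Ce⁴⁺/Ce³⁺ is the cathode (higher E°); E°cell = +1.60 − (+0.80) = +0.80 V with n = 1.
From the Nernst equation, log Q = n(E° − E)/0.0592 = 1·(+0.80 − (+0.891))/0.0592 = −1.537.
For Ce^4+(aq) + Ag(s) → Ce^3+(aq) + Ag^+(aq), the reaction quotient is Q = ([Ce^3+(aq)]·[Ag^+(aq)]) / [Ce^4+(aq)].
Substituting the known concentrations and solving, log [Ce^3+(aq)] = −0.992 and [Ce^3+(aq)] = 0.10 M.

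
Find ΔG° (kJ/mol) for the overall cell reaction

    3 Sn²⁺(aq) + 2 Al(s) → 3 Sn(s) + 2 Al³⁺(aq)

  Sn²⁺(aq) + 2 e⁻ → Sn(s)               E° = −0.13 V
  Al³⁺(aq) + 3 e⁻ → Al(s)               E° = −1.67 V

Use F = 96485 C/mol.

−892 kJ/mol

In the reaction as written Sn²⁺(aq) is reduced, so the Sn²⁺/Sn couple is the cathode and Al³⁺/Al is the anode.
E°cell = −0.13 − (−1.67) = +1.54 V; balancing electrons gives n = 6.
ΔG° = −nFE°cell = −(6)(96485)(+1.54) J/mol = −892 kJ/mol.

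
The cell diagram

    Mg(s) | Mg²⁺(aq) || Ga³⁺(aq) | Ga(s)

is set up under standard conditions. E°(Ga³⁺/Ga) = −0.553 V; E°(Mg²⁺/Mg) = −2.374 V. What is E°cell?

By convention the left-hand electrode in cell notation is the anode (oxidation) and the right-hand electrode is the cathode (reduction).
E°cell = E°(right) − E°(left) = −0.553 − (−2.374) = +1.821 V.

+1.821 V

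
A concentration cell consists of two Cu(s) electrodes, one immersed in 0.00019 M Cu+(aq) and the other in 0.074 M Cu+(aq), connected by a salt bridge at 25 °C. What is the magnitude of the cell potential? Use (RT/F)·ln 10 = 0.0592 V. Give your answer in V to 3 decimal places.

0.153 V

For a concentration cell E°cell = 0, since both electrodes use the same couple.
The compartment with the higher Cu+(aq) concentration (0.074 M) acts as the cathode; ions are reduced there and produced at the dilute (0.00019 M) anode.
With n = 1, Ecell = −(0.0592/1)·log([dilute]/[conc]) = −(0.0592/1)·log(0.00019/0.074) = +0.153 V.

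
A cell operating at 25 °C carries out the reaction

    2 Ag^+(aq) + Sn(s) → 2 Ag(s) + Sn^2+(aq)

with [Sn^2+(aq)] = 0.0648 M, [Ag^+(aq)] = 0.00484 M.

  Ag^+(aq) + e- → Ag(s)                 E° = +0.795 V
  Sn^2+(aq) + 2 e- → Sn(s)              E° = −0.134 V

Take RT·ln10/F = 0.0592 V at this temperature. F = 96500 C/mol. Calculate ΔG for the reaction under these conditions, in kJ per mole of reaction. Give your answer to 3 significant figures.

−160 kJ/mol

The standard cell potential is +0.795 − (−0.134) = +0.929 V, with n = 2 electrons in the balanced equation.
Here Q = [Sn^2+(aq)] / [Ag^+(aq)]^2 = 2.77×10^3 (log Q = 3.442), giving E = +0.929 − (0.0592/2)·(3.442) = +0.8271 V.
Then ΔG = −nFE = −2 × 96500 × +0.8271 J/mol = −160 kJ/mol.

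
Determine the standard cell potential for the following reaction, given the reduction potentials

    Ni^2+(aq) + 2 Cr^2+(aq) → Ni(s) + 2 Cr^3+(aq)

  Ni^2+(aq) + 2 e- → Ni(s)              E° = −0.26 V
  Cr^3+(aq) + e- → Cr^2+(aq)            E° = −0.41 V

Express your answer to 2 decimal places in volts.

In the reaction as written, Ni^2+(aq) is reduced (cathode) and Cr^3+(aq) is produced by oxidation at the anode.
E°cell = E°(cathode) − E°(anode) = −0.26 − (−0.41) = +0.15 V.
The positive value indicates the reaction is spontaneous as written.

+0.15 V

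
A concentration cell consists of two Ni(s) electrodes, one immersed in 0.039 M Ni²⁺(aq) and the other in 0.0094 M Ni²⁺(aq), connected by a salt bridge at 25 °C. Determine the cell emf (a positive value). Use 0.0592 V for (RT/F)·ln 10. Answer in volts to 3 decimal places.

For a concentration cell E°cell = 0, since both electrodes use the same couple.
The compartment with the higher Ni²⁺(aq) concentration (0.039 M) acts as the cathode; ions are reduced there and produced at the dilute (0.0094 M) anode.
With n = 2, Ecell = −(0.0592/2)·log([dilute]/[conc]) = −(0.0592/2)·log(0.0094/0.039) = +0.018 V.

0.018 V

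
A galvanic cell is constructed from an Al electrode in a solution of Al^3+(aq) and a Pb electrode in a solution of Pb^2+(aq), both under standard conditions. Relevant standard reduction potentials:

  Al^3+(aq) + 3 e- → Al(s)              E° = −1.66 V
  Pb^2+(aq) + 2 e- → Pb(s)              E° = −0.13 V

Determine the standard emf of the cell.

+1.53 V

The Pb²⁺/Pb couple has the higher E°, so Pb ion is reduced (cathode) and Al is oxidized (anode).
E°cell = E°(cathode) − E°(anode) = −0.13 − (−1.66) = +1.53 V.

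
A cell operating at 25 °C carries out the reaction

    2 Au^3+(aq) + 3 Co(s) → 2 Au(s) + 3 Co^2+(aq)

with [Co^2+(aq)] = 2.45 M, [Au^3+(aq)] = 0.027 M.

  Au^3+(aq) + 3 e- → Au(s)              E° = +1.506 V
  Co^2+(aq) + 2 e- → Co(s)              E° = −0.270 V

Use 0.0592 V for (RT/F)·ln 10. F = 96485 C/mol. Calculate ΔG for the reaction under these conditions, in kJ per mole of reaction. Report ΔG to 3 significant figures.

−1000 kJ/mol

With Au³⁺/Au reduced at the cathode, E°cell = +1.506 − (−0.270) = +1.776 V and n = 6.
Here Q = [Co^2+(aq)]^3 / [Au^3+(aq)]^2 = 2.02×10^4 (log Q = 4.305), giving E = +1.776 − (0.0592/6)·(4.305) = +1.7335 V.
Then ΔG = −nFE = −6 × 96485 × +1.7335 J/mol = −1000 kJ/mol.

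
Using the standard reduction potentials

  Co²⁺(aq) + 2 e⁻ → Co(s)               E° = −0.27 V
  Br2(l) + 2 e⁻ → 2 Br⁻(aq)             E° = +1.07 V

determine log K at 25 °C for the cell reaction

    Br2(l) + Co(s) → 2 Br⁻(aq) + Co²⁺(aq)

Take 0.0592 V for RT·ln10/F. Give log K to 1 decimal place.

log K = 45.3

The Br₂/Br⁻ couple is reduced (cathode); E°cell = +1.07 − (−0.27) = +1.34 V with n = 2.
At equilibrium E = 0, so log K = nE°cell / 0.0592 = (2)(+1.34) / 0.0592 = 45.3.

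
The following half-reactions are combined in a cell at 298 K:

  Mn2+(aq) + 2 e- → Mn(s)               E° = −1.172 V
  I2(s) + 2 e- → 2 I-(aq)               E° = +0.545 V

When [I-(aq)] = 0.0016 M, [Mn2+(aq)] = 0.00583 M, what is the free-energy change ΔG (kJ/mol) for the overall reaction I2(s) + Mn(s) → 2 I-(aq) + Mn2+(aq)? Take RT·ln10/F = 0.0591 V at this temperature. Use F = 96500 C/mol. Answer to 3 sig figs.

E°cell = +0.545 − (−1.172) = +1.717 V; the balanced reaction transfers n = 2 electrons.
The reaction quotient is [I-(aq)]^2·[Mn2+(aq)] = 1.49×10^−8; by Nernst, E = +1.717 − (0.0591/2)(−7.826) = +1.9483 V.
Finally ΔG = −nFE = −(2)(96500 C/mol)(+1.9483 V) = −376 kJ/mol.

−376 kJ/mol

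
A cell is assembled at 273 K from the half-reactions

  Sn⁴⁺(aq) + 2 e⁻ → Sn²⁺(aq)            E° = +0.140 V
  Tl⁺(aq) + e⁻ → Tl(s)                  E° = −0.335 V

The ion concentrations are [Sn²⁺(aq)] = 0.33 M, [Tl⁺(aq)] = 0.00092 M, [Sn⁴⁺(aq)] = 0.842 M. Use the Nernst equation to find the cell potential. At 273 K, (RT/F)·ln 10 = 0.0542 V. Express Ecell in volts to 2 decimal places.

+0.65 V

Sn⁴⁺/Sn²⁺ is reduced (cathode, E° = +0.140 V) and Tl⁺/Tl is oxidized (anode).
E°cell = +0.140 − (−0.335) = +0.475 V, with n = 2 electrons transferred.
The balanced reaction is Sn⁴⁺(aq) + 2 Tl(s) → Sn²⁺(aq) + 2 Tl⁺(aq), so Q = ([Sn²⁺(aq)]·[Tl⁺(aq)]^2) / [Sn⁴⁺(aq)] = 3.32×10^−7 and log Q = −6.479.
Applying E = E° − (RT ln10/nF)·log Q gives +0.475 − (0.0542/2)(−6.479) = +0.65 V.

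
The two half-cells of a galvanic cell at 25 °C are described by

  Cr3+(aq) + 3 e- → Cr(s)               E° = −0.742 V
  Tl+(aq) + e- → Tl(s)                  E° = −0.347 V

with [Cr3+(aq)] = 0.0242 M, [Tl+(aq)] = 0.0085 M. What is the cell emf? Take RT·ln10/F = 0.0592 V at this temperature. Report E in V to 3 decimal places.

The Tl⁺/Tl couple has the more positive E°, so it is the cathode; Cr³⁺/Cr is the anode.
E°cell = −0.347 − (−0.742) = +0.395 V, with n = 3 electrons transferred.
The balanced reaction is 3 Tl+(aq) + Cr(s) → 3 Tl(s) + Cr3+(aq), so Q = [Cr3+(aq)] / [Tl+(aq)]^3 = 3.94×10^4 and log Q = 4.596.
E = E° − (0.0592/n)·log Q = +0.395 − (0.0592/3)(4.596) = +0.304 V.

+0.304 V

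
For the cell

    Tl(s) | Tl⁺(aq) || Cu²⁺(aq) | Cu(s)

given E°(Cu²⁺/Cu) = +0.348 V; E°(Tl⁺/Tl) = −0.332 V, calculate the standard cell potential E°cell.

+0.680 V

By convention the left-hand electrode in cell notation is the anode (oxidation) and the right-hand electrode is the cathode (reduction).
E°cell = E°(right) − E°(left) = +0.348 − (−0.332) = +0.680 V.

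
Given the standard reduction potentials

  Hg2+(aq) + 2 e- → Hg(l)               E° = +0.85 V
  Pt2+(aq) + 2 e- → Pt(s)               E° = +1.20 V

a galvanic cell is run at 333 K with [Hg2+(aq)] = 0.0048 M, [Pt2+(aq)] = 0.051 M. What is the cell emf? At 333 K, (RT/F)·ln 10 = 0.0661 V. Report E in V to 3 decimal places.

+0.384 V

Since E°(Pt²⁺/Pt) > E°(Hg²⁺/Hg), Pt²⁺/Pt serves as the cathode.
E°cell = +1.20 − (+0.85) = +0.35 V, with n = 2 electrons transferred.
For the overall reaction Pt2+(aq) + Hg(l) → Pt(s) + Hg2+(aq), Q = [Hg2+(aq)] / [Pt2+(aq)] = 0.0941, giving log Q = −1.026.
By the Nernst equation, E = +0.35 − (0.0661/2)·(−1.026) = +0.384 V.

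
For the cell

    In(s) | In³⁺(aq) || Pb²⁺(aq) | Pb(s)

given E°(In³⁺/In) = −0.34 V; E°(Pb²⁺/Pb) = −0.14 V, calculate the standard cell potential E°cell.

+0.20 V

By convention the left-hand electrode in cell notation is the anode (oxidation) and the right-hand electrode is the cathode (reduction).
E°cell = E°(right) − E°(left) = −0.14 − (−0.34) = +0.20 V.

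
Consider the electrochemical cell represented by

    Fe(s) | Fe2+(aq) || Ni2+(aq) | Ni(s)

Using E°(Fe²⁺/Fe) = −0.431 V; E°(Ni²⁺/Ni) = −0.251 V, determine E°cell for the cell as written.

By convention the left-hand electrode in cell notation is the anode (oxidation) and the right-hand electrode is the cathode (reduction).
E°cell = E°(right) − E°(left) = −0.251 − (−0.431) = +0.180 V.

+0.180 V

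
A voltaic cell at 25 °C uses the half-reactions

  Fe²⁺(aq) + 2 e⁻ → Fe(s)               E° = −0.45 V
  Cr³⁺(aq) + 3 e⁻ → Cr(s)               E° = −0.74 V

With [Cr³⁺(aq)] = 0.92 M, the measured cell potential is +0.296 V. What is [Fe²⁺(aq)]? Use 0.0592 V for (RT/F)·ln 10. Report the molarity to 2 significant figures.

1.5 M

Fe²⁺/Fe is the cathode (higher E°); E°cell = −0.45 − (−0.74) = +0.29 V with n = 6.
Since E = E° − (0.0592/n)·log Q, log Q = n(E° − E)/0.0592 = −0.608.
The balanced reaction is 3 Fe²⁺(aq) + 2 Cr(s) → 3 Fe(s) + 2 Cr³⁺(aq), so Q = [Cr³⁺(aq)]^2 / [Fe²⁺(aq)]^3.
Substituting the known concentrations and solving, log [Fe²⁺(aq)] = 0.179 and [Fe²⁺(aq)] = 1.5 M.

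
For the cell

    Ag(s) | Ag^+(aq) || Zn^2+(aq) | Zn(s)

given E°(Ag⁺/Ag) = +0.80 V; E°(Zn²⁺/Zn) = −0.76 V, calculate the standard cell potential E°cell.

By convention the left-hand electrode in cell notation is the anode (oxidation) and the right-hand electrode is the cathode (reduction).
E°cell = E°(right) − E°(left) = −0.76 − (+0.80) = −1.56 V.
The negative sign shows that, as written, the cell would require an external voltage to drive the reaction.

−1.56 V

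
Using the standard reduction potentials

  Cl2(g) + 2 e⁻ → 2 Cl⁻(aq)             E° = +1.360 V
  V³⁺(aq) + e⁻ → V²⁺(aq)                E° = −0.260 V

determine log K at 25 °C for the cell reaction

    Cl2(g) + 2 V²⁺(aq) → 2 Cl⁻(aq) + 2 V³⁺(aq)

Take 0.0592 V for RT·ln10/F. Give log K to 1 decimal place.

The Cl₂/Cl⁻ couple is reduced (cathode); E°cell = +1.360 − (−0.260) = +1.620 V with n = 2.
At equilibrium E = 0, so log K = nE°cell / 0.0592 = (2)(+1.620) / 0.0592 = 54.7.

log K = 54.7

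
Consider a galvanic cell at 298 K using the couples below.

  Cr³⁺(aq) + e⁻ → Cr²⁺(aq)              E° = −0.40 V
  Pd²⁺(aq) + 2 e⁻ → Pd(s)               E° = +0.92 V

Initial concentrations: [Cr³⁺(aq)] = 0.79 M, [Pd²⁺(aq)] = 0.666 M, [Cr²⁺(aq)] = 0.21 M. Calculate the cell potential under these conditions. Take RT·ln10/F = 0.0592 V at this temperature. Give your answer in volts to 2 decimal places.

+1.28 V

Pd²⁺/Pd is reduced (cathode, E° = +0.92 V) and Cr³⁺/Cr²⁺ is oxidized (anode).
E°cell = +0.92 − (−0.40) = +1.32 V, with n = 2 electrons transferred.
For the overall reaction Pd²⁺(aq) + 2 Cr²⁺(aq) → Pd(s) + 2 Cr³⁺(aq), Q = [Cr³⁺(aq)]^2 / ([Pd²⁺(aq)]·[Cr²⁺(aq)]^2) = 21.2, giving log Q = 1.327.
By the Nernst equation, E = +1.32 − (0.0592/2)·(1.327) = +1.28 V.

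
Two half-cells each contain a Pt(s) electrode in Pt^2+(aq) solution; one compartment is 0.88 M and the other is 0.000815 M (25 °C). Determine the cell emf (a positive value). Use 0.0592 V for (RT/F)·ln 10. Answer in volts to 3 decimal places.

0.090 V

For a concentration cell E°cell = 0, since both electrodes use the same couple.
The compartment with the higher Pt^2+(aq) concentration (0.88 M) acts as the cathode; ions are reduced there and produced at the dilute (0.000815 M) anode.
With n = 2, Ecell = −(0.0592/2)·log([dilute]/[conc]) = −(0.0592/2)·log(0.000815/0.88) = +0.090 V.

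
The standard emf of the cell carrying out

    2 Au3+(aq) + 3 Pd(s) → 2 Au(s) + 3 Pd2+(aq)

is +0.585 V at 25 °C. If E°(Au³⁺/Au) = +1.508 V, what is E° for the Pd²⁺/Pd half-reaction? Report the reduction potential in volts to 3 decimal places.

In the reaction as written the Au³⁺/Au couple is reduced (cathode) and Pd²⁺/Pd is oxidized (anode), so E°cell = E°(Au³⁺/Au) − E°(Pd²⁺/Pd).
E°(Pd²⁺/Pd) = E°(cathode) − E°cell = +1.508 − (+0.585) = +0.923 V.

+0.923 V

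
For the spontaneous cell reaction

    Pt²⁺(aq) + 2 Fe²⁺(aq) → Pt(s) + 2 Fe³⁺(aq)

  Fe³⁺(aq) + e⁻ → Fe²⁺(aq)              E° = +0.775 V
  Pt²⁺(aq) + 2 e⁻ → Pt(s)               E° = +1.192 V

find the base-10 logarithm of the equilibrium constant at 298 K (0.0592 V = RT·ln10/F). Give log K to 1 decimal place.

log K = 14.1

The Pt²⁺/Pt couple is reduced (cathode); E°cell = +1.192 − (+0.775) = +0.417 V with n = 2.
At equilibrium E = 0, so log K = nE°cell / 0.0592 = (2)(+0.417) / 0.0592 = 14.1.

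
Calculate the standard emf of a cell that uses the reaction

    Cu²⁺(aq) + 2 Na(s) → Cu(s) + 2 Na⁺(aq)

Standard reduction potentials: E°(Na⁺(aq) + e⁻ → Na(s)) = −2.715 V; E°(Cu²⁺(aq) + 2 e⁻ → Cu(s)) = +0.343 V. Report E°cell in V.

+3.058 V

In the reaction as written, Cu²⁺(aq) is reduced (cathode) and Na⁺(aq) is produced by oxidation at the anode.
E°cell = E°(cathode) − E°(anode) = +0.343 − (−2.715) = +3.058 V.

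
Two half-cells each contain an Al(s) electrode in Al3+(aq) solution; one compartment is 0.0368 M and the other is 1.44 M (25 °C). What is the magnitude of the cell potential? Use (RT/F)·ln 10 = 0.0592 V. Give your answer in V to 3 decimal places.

0.031 V

For a concentration cell E°cell = 0, since both electrodes use the same couple.
The compartment with the higher Al3+(aq) concentration (1.44 M) acts as the cathode; ions are reduced there and produced at the dilute (0.0368 M) anode.
With n = 3, Ecell = −(0.0592/3)·log([dilute]/[conc]) = −(0.0592/3)·log(0.0368/1.44) = +0.031 V.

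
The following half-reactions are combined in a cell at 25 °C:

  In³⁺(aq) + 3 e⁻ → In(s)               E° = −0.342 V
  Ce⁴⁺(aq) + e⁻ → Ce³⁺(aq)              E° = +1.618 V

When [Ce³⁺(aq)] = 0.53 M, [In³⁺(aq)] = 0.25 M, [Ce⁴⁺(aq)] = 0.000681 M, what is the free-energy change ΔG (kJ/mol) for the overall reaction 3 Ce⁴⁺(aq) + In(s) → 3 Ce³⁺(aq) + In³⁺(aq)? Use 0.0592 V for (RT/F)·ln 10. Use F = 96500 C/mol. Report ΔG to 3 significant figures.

−521 kJ/mol

E°cell = +1.618 − (−0.342) = +1.960 V; the balanced reaction transfers n = 3 electrons.
The reaction quotient is ([Ce³⁺(aq)]^3·[In³⁺(aq)]) / [Ce⁴⁺(aq)]^3 = 1.18×10^8; by Nernst, E = +1.960 − (0.0592/3)(8.071) = +1.8007 V.
Finally ΔG = −nFE = −(3)(96500 C/mol)(+1.8007 V) = −521 kJ/mol.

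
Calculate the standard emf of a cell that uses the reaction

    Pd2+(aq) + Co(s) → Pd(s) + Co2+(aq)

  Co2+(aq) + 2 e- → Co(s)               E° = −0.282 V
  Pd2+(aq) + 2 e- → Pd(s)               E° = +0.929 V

In the reaction as written, Pd2+(aq) is reduced (cathode) and Co2+(aq) is produced by oxidation at the anode.
E°cell = E°(cathode) − E°(anode) = +0.929 − (−0.282) = +1.211 V.

+1.211 V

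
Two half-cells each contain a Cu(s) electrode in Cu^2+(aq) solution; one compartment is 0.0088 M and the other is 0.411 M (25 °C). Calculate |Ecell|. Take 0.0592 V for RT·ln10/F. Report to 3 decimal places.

0.049 V

For a concentration cell E°cell = 0, since both electrodes use the same couple.
The compartment with the higher Cu^2+(aq) concentration (0.411 M) acts as the cathode; ions are reduced there and produced at the dilute (0.0088 M) anode.
With n = 2, Ecell = −(0.0592/2)·log([dilute]/[conc]) = −(0.0592/2)·log(0.0088/0.411) = +0.049 V.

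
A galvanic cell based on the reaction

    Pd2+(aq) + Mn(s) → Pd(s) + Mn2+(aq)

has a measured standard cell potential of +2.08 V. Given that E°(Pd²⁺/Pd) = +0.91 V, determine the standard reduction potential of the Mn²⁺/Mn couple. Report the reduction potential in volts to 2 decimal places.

In the reaction as written the Pd²⁺/Pd couple is reduced (cathode) and Mn²⁺/Mn is oxidized (anode), so E°cell = E°(Pd²⁺/Pd) − E°(Mn²⁺/Mn).
E°(Mn²⁺/Mn) = E°(cathode) − E°cell = +0.91 − (+2.08) = −1.17 V.

−1.17 V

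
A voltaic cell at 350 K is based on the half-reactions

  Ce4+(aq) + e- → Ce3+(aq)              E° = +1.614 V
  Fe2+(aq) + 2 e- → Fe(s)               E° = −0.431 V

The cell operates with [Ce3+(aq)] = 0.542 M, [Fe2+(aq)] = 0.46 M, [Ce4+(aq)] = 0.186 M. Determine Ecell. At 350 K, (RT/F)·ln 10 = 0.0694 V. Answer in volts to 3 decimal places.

+2.024 V

The Ce⁴⁺/Ce³⁺ couple has the more positive E°, so it is the cathode; Fe²⁺/Fe is the anode.
E°cell = E°cat − E°an = +1.614 − (−0.431) = +2.045 V; n = 2.
The balanced reaction is 2 Ce4+(aq) + Fe(s) → 2 Ce3+(aq) + Fe2+(aq), so Q = ([Ce3+(aq)]^2·[Fe2+(aq)]) / [Ce4+(aq)]^2 = 3.91 and log Q = 0.592.
E = E° − (0.0694/n)·log Q = +2.045 − (0.0694/2)(0.592) = +2.024 V.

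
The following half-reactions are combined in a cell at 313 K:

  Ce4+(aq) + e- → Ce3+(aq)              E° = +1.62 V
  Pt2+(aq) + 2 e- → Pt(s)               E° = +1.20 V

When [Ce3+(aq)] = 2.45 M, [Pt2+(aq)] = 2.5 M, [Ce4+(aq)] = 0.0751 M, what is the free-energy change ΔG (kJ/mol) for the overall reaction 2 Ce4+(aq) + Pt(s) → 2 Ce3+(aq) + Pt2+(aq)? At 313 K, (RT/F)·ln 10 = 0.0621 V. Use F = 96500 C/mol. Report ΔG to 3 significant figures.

With Ce⁴⁺/Ce³⁺ reduced at the cathode, E°cell = +1.62 − (+1.20) = +0.42 V and n = 2.
Here Q = ([Ce3+(aq)]^2·[Pt2+(aq)]) / [Ce4+(aq)]^2 = 2.66×10^3 (log Q = 3.425), giving E = +0.42 − (0.0621/2)·(3.425) = +0.3137 V.
ΔG = −nFE = −(2)(96500)(+0.3137) J/mol = −60.5 kJ/mol.

−60.5 kJ/mol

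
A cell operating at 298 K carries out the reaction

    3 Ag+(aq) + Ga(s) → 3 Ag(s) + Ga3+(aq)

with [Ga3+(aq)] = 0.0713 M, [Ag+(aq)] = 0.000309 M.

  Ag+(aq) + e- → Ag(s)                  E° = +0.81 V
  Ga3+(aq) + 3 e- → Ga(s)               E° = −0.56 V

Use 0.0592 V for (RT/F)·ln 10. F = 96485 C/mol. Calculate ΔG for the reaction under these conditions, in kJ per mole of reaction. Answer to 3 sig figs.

The standard cell potential is +0.81 − (−0.56) = +1.37 V, with n = 3 electrons in the balanced equation.
Here Q = [Ga3+(aq)] / [Ag+(aq)]^3 = 2.42×10^9 (log Q = 9.383), giving E = +1.37 − (0.0592/3)·(9.383) = +1.1848 V.
ΔG = −nFE = −(3)(96485)(+1.1848) J/mol = −343 kJ/mol.

−343 kJ/mol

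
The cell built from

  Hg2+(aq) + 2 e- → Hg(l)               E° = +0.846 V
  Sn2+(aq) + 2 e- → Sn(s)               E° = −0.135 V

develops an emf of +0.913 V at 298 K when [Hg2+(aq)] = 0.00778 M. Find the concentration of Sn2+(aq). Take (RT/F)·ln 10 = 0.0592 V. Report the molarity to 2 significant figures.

With Hg²⁺/Hg at the cathode and Sn²⁺/Sn at the anode, E°cell = +0.846 − (−0.135) = +0.981 V (n = 2).
From the Nernst equation, log Q = n(E° − E)/0.0592 = 2·(+0.981 − (+0.913))/0.0592 = 2.297.
The balanced reaction is Hg2+(aq) + Sn(s) → Hg(l) + Sn2+(aq), so Q = [Sn2+(aq)] / [Hg2+(aq)].
Substituting the known concentrations and solving, log [Sn2+(aq)] = 0.188 and [Sn2+(aq)] = 1.5 M.

1.5 M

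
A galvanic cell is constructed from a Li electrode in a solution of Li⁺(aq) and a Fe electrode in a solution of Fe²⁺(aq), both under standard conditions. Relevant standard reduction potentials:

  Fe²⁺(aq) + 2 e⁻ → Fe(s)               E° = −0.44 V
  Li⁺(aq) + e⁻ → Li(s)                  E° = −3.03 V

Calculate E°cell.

+2.59 V

The Fe²⁺/Fe couple has the higher E°, so Fe ion is reduced (cathode) and Li is oxidized (anode).
E°cell = E°(cathode) − E°(anode) = −0.44 − (−3.03) = +2.59 V.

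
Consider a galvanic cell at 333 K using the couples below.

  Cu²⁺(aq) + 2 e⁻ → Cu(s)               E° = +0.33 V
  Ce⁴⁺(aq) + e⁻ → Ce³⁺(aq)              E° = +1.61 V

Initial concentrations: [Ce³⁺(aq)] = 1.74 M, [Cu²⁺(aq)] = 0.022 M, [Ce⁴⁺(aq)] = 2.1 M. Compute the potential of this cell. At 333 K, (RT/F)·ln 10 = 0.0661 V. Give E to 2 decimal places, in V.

Ce⁴⁺/Ce³⁺ is reduced (cathode, E° = +1.61 V) and Cu²⁺/Cu is oxidized (anode).
E°cell = +1.61 − (+0.33) = +1.28 V, with n = 2 electrons transferred.
Balancing gives 2 Ce⁴⁺(aq) + Cu(s) → 2 Ce³⁺(aq) + Cu²⁺(aq); hence Q = ([Ce³⁺(aq)]^2·[Cu²⁺(aq)]) / [Ce⁴⁺(aq)]^2 = 0.0151 (log Q = −1.821).
E = E° − (0.0661/n)·log Q = +1.28 − (0.0661/2)(−1.821) = +1.34 V.

+1.34 V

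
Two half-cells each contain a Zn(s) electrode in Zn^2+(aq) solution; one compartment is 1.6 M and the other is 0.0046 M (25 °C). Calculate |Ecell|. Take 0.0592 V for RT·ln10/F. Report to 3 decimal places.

0.075 V

For a concentration cell E°cell = 0, since both electrodes use the same couple.
The compartment with the higher Zn^2+(aq) concentration (1.6 M) acts as the cathode; ions are reduced there and produced at the dilute (0.0046 M) anode.
With n = 2, Ecell = −(0.0592/2)·log([dilute]/[conc]) = −(0.0592/2)·log(0.0046/1.6) = +0.075 V.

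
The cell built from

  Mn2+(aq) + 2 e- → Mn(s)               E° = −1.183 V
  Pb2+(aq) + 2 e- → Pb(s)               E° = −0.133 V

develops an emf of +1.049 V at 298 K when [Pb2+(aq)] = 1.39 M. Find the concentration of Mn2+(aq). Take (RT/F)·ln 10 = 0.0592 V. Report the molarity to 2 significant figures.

With Pb²⁺/Pb at the cathode and Mn²⁺/Mn at the anode, E°cell = −0.133 − (−1.183) = +1.050 V (n = 2).
From the Nernst equation, log Q = n(E° − E)/0.0592 = 2·(+1.050 − (+1.049))/0.0592 = 0.034.
For Pb2+(aq) + Mn(s) → Pb(s) + Mn2+(aq), the reaction quotient is Q = [Mn2+(aq)] / [Pb2+(aq)].
Isolating [Mn2+(aq)] in Q = 10^{0.034} yields log [Mn2+(aq)] = 0.177, i.e. 1.5 M.

1.5 M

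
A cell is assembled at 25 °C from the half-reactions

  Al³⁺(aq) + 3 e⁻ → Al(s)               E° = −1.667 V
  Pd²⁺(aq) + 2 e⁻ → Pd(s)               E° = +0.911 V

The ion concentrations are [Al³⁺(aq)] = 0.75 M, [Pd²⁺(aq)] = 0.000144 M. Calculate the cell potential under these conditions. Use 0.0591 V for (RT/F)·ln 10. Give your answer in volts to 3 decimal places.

Since E°(Pd²⁺/Pd) > E°(Al³⁺/Al), Pd²⁺/Pd serves as the cathode.
E°cell = E°cat − E°an = +0.911 − (−1.667) = +2.578 V; n = 6.
The balanced reaction is 3 Pd²⁺(aq) + 2 Al(s) → 3 Pd(s) + 2 Al³⁺(aq), so Q = [Al³⁺(aq)]^2 / [Pd²⁺(aq)]^3 = 1.88×10^11 and log Q = 11.275.
Applying E = E° − (RT ln10/nF)·log Q gives +2.578 − (0.0591/6)(11.275) = +2.467 V.

+2.467 V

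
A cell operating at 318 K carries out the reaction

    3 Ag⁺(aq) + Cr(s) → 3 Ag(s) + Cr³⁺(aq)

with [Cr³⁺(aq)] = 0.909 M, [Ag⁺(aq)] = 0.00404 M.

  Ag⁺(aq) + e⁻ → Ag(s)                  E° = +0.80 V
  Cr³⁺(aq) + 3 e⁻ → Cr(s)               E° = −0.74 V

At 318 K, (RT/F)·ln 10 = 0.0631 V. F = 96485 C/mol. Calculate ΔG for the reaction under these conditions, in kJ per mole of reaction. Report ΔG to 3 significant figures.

E°cell = +0.80 − (−0.74) = +1.54 V; the balanced reaction transfers n = 3 electrons.
Q = [Cr³⁺(aq)] / [Ag⁺(aq)]^3 = 1.38×10^7, so log Q = 7.139 and E = +1.54 − (0.0631/3)(7.139) = +1.3898 V.
Finally ΔG = −nFE = −(3)(96485 C/mol)(+1.3898 V) = −402 kJ/mol.

−402 kJ/mol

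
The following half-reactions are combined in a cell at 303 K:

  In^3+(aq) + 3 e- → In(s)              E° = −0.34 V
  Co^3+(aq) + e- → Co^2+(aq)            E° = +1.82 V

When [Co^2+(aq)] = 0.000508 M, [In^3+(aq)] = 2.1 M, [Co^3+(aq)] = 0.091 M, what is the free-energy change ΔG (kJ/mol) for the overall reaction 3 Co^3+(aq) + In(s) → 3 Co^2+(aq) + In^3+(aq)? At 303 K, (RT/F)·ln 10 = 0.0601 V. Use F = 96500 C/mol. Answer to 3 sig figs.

With Co³⁺/Co²⁺ reduced at the cathode, E°cell = +1.82 − (−0.34) = +2.16 V and n = 3.
Q = ([Co^2+(aq)]^3·[In^3+(aq)]) / [Co^3+(aq)]^3 = 3.65×10^−7, so log Q = −6.437 and E = +2.16 − (0.0601/3)(−6.437) = +2.2890 V.
Finally ΔG = −nFE = −(3)(96500 C/mol)(+2.2890 V) = −663 kJ/mol.

−663 kJ/mol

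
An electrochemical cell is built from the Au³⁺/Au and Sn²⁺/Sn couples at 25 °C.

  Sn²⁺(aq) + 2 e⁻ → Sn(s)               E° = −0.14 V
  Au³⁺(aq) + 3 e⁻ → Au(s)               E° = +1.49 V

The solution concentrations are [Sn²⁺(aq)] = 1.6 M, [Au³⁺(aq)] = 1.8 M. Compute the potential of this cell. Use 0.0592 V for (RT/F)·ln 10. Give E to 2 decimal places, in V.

+1.63 V

Au³⁺/Au is reduced (cathode, E° = +1.49 V) and Sn²⁺/Sn is oxidized (anode).
The standard potential is +1.49 − (−0.14) = +1.63 V and the balanced reaction transfers n = 6 electrons.
For the overall reaction 2 Au³⁺(aq) + 3 Sn(s) → 2 Au(s) + 3 Sn²⁺(aq), Q = [Sn²⁺(aq)]^3 / [Au³⁺(aq)]^2 = 1.26, giving log Q = 0.102.
Applying E = E° − (RT ln10/nF)·log Q gives +1.63 − (0.0592/6)(0.102) = +1.63 V.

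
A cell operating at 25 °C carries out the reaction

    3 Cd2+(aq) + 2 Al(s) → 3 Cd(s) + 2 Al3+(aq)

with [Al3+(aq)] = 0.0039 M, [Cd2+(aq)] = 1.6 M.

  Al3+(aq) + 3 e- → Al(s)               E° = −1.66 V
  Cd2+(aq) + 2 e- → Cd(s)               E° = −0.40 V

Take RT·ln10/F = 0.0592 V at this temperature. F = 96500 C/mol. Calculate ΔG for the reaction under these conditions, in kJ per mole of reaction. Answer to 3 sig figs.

−761 kJ/mol

With Cd²⁺/Cd reduced at the cathode, E°cell = −0.40 − (−1.66) = +1.26 V and n = 6.
Here Q = [Al3+(aq)]^2 / [Cd2+(aq)]^3 = 3.71×10^−6 (log Q = −5.430), giving E = +1.26 − (0.0592/6)·(−5.430) = +1.3136 V.
Finally ΔG = −nFE = −(6)(96500 C/mol)(+1.3136 V) = −761 kJ/mol.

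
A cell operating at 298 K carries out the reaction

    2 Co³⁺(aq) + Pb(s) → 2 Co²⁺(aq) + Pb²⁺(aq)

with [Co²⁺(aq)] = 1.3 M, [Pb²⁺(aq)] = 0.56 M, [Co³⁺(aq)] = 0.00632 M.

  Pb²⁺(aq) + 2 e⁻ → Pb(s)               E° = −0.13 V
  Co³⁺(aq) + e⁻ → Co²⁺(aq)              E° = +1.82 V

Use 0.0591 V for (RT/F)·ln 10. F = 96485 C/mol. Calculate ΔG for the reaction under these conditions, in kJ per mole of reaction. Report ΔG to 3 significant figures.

−351 kJ/mol

E°cell = +1.82 − (−0.13) = +1.95 V; the balanced reaction transfers n = 2 electrons.
The reaction quotient is ([Co²⁺(aq)]^2·[Pb²⁺(aq)]) / [Co³⁺(aq)]^2 = 2.37×10^4; by Nernst, E = +1.95 − (0.0591/2)(4.375) = +1.8207 V.
Finally ΔG = −nFE = −(2)(96485 C/mol)(+1.8207 V) = −351 kJ/mol.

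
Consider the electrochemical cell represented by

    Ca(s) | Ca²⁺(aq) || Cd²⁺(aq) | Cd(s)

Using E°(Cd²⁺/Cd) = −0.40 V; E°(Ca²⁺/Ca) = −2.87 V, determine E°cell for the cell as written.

+2.47 V

By convention the left-hand electrode in cell notation is the anode (oxidation) and the right-hand electrode is the cathode (reduction).
E°cell = E°(right) − E°(left) = −0.40 − (−2.87) = +2.47 V.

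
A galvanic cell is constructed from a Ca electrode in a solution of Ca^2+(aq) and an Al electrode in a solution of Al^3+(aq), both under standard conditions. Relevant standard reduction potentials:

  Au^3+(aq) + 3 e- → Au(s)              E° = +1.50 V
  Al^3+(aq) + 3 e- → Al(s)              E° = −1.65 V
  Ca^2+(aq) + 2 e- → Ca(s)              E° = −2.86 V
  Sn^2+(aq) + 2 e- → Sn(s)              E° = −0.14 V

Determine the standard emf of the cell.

The Al³⁺/Al couple has the higher E°, so Al ion is reduced (cathode) and Ca is oxidized (anode).
E°cell = E°(cathode) − E°(anode) = −1.65 − (−2.86) = +1.21 V.

+1.21 V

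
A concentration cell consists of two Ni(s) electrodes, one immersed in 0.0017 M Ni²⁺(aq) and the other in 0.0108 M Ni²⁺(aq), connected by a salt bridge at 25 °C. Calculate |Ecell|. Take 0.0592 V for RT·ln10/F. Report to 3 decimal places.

For a concentration cell E°cell = 0, since both electrodes use the same couple.
The compartment with the higher Ni²⁺(aq) concentration (0.0108 M) acts as the cathode; ions are reduced there and produced at the dilute (0.0017 M) anode.
With n = 2, Ecell = −(0.0592/2)·log([dilute]/[conc]) = −(0.0592/2)·log(0.0017/0.0108) = +0.024 V.

0.024 V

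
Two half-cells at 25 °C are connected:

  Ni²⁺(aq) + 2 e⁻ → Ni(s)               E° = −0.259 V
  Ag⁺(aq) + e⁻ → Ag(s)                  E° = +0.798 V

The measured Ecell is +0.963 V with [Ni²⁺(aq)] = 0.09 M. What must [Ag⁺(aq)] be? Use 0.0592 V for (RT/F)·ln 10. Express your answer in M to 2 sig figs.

0.0077 M

Ag⁺/Ag is the cathode (higher E°); E°cell = +0.798 − (−0.259) = +1.057 V with n = 2.
Rearranging E = E° − (0.0592/n)·log Q gives log Q = 2(+1.057 − (+0.963))/0.0592 = 3.176.
The balanced reaction is 2 Ag⁺(aq) + Ni(s) → 2 Ag(s) + Ni²⁺(aq), so Q = [Ni²⁺(aq)] / [Ag⁺(aq)]^2.
Solving for the unknown gives log [Ag⁺(aq)] = −2.111, so [Ag⁺(aq)] ≈ 0.0077 M.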